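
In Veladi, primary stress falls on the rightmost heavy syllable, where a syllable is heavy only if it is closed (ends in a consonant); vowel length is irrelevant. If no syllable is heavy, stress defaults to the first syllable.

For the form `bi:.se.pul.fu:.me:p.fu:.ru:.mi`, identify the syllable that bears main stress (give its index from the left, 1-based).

5

Weights: 1 bi: L, 2 se L, 3 pul H, 4 fu: L, 5 me:p H, 6 fu: L, 7 ru: L, 8 mi L.
Heavy syllables in the domain: 3, 5. The rightmost is syllable 5 (me:p).
Primary stress: syllable 5 → bi:.se.pul.fu:.ˈme:p.fu:.ru:.mi.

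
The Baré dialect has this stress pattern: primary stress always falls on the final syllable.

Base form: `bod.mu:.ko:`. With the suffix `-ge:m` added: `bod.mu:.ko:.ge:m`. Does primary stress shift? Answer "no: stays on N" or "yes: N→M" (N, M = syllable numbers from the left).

yes: 3→4

Base `bod.mu:.ko:` (3 syllables):
  The word has 3 syllables; the final syllable is syllable 3 (ko:).
  → primary stress on syllable 3.
Suffixed `bod.mu:.ko:.ge:m` (4 syllables):
  The word has 4 syllables; the final syllable is syllable 4 (ge:m).
  → primary stress on syllable 4.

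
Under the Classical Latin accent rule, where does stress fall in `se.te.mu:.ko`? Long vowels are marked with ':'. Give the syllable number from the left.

Classical Latin: stress the penult if heavy (long vowel or closed), else the antepenult.
Weights: 2 te L, 3 mu: H, 4 ko L.
The penult (syllable 3, mu:) is heavy, so it takes stress.
Stress on syllable 3: se.te.ˈmu:.ko.

3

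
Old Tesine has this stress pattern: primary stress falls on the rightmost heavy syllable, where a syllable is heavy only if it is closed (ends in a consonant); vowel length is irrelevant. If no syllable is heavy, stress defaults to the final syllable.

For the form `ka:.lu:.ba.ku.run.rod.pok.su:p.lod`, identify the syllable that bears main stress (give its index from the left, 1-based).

Weights: 1 ka: L, 2 lu: L, 3 ba L, 4 ku L, 5 run H, 6 rod H, 7 pok H, 8 su:p H, 9 lod H.
Heavy syllables in the domain: 5, 6, 7, 8, 9. The rightmost is syllable 9 (lod).
Primary stress: syllable 9 → ka:.lu:.ba.ku.run.rod.pok.su:p.ˈlod.

9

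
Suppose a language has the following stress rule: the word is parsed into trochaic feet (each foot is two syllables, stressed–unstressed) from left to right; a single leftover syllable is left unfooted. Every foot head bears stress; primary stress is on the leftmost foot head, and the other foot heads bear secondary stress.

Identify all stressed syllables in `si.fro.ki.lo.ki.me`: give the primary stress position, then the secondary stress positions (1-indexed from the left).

primary 1, secondary 3, 5

Parse left to right into trochaic (ˈσσ) feet: (ˈsi.fro) (ˈki.lo) (ˈki.me).
Foot heads (stressed positions): 1, 3, 5.
End Rule Leftmost: primary stress on the leftmost head = syllable 1.
Secondary stress on 3, 5: ˈsi.fro.ˌki.lo.ˌki.me.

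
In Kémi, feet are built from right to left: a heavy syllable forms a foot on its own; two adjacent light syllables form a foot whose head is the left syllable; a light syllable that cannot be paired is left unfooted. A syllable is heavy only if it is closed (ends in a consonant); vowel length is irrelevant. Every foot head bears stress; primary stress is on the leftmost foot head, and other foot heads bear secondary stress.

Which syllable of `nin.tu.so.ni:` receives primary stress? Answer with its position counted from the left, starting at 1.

1

Weights: 1 nin H, 2 tu L, 3 so L, 4 ni: L.
Parse right to left (heavy = foot alone; LL = one foot; stranded L unfooted): (ˈnin) tu (ˈso.ni:).
Foot heads: 1, 3.
Primary stress on the leftmost head = syllable 1.
Primary stress: syllable 1 → ˈnin.tu.so.ni:.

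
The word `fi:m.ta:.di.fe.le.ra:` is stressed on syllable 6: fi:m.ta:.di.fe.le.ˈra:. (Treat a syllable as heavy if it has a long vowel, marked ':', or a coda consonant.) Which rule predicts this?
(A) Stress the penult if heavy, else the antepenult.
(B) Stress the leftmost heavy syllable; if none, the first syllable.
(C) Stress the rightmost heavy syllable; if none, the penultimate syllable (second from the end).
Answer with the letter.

C

Rule A → syllable 4 (observed: 6).
Rule B → syllable 1 (observed: 6).
Rule C → syllable 6 ✓.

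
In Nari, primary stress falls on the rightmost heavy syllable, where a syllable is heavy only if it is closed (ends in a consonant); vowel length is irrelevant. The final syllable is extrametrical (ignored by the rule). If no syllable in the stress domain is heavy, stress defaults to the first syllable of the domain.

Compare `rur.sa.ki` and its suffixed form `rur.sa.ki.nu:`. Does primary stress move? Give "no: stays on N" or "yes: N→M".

no: stays on 1

Base `rur.sa.ki` (3 syllables):
  The final syllable (3, ki) is extrametrical; the stress domain is syllables 1–2.
  Weights: 1 rur H, 2 sa L.
  Heavy syllables in the domain: 1. The rightmost is syllable 1 (rur).
  → primary stress on syllable 1.
Suffixed `rur.sa.ki.nu:` (4 syllables):
  The final syllable (4, nu:) is extrametrical; the stress domain is syllables 1–3.
  Weights: 1 rur H, 2 sa L, 3 ki L.
  Heavy syllables in the domain: 1. The rightmost is syllable 1 (rur).
  → primary stress on syllable 1.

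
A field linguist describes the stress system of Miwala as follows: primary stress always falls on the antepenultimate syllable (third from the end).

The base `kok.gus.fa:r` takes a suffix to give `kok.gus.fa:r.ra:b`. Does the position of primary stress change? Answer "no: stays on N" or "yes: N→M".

yes: 1→2

Base `kok.gus.fa:r` (3 syllables):
  The word has 3 syllables; the antepenultimate syllable (third from the end) is syllable 1 (kok).
  → primary stress on syllable 1.
Suffixed `kok.gus.fa:r.ra:b` (4 syllables):
  The word has 4 syllables; the antepenultimate syllable (third from the end) is syllable 2 (gus).
  → primary stress on syllable 2.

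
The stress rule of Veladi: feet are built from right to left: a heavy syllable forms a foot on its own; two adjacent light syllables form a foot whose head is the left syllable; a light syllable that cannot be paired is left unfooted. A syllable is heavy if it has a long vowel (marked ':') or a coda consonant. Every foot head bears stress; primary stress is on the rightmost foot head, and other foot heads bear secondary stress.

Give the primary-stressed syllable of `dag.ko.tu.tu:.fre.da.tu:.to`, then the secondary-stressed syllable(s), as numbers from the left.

primary 7, secondary 1, 2, 4, 5

Weights: 1 dag H, 2 ko L, 3 tu L, 4 tu: H, 5 fre L, 6 da L, 7 tu: H, 8 to L.
Parse right to left (heavy = foot alone; LL = one foot; stranded L unfooted): (ˈdag) (ˈko.tu) (ˈtu:) (ˈfre.da) (ˈtu:) to.
Foot heads: 1, 2, 4, 5, 7.
Primary stress on the rightmost head = syllable 7.
Secondary stress on 1, 2, 4, 5: ˌdag.ˌko.tu.ˌtu:.ˌfre.da.ˈtu:.to.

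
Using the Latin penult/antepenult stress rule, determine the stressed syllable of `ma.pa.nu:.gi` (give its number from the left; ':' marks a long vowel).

3

Classical Latin: stress the penult if heavy (long vowel or closed), else the antepenult.
Weights: 2 pa L, 3 nu: H, 4 gi L.
The penult (syllable 3, nu:) is heavy, so it takes stress.
Stress on syllable 3: ma.pa.ˈnu:.gi.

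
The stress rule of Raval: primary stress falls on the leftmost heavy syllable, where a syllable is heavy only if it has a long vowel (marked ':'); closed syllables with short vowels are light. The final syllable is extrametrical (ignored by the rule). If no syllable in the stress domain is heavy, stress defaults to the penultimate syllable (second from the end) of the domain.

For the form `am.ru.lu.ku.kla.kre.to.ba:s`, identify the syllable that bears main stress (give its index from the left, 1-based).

The final syllable (8, ba:s) is extrametrical; the stress domain is syllables 1–7.
Weights: 1 am L, 2 ru L, 3 lu L, 4 ku L, 5 kla L, 6 kre L, 7 to L.
No heavy syllable in the domain; default to the penultimate syllable (second from the end) of the domain = syllable 6.
Primary stress: syllable 6 → am.ru.lu.ku.kla.ˈkre.to.ba:s.

6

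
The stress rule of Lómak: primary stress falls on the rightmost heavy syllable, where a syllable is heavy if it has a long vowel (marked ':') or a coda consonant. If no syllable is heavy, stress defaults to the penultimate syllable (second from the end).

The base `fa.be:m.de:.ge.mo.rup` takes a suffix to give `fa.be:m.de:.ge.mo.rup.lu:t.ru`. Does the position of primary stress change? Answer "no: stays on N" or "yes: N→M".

yes: 6→7

Base `fa.be:m.de:.ge.mo.rup` (6 syllables):
  Weights: 1 fa L, 2 be:m H, 3 de: H, 4 ge L, 5 mo L, 6 rup H.
  Heavy syllables in the domain: 2, 3, 6. The rightmost is syllable 6 (rup).
  → primary stress on syllable 6.
Suffixed `fa.be:m.de:.ge.mo.rup.lu:t.ru` (8 syllables):
  Weights: 1 fa L, 2 be:m H, 3 de: H, 4 ge L, 5 mo L, 6 rup H, 7 lu:t H, 8 ru L.
  Heavy syllables in the domain: 2, 3, 6, 7. The rightmost is syllable 7 (lu:t).
  → primary stress on syllable 7.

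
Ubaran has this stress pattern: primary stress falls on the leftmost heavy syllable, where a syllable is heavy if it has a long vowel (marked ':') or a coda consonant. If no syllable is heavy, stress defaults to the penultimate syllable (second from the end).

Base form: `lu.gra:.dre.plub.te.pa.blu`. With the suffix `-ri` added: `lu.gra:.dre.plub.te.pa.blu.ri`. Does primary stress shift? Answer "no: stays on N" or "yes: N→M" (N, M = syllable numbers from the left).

Base `lu.gra:.dre.plub.te.pa.blu` (7 syllables):
  Weights: 1 lu L, 2 gra: H, 3 dre L, 4 plub H, 5 te L, 6 pa L, 7 blu L.
  Heavy syllables in the domain: 2, 4. The leftmost is syllable 2 (gra:).
  → primary stress on syllable 2.
Suffixed `lu.gra:.dre.plub.te.pa.blu.ri` (8 syllables):
  Weights: 1 lu L, 2 gra: H, 3 dre L, 4 plub H, 5 te L, 6 pa L, 7 blu L, 8 ri L.
  Heavy syllables in the domain: 2, 4. The leftmost is syllable 2 (gra:).
  → primary stress on syllable 2.

no: stays on 2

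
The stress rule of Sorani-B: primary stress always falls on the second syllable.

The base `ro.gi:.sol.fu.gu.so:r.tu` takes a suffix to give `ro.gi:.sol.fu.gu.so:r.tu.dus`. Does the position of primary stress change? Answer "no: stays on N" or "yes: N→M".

Base `ro.gi:.sol.fu.gu.so:r.tu` (7 syllables):
  The word has 7 syllables; the second syllable is syllable 2 (gi:).
  → primary stress on syllable 2.
Suffixed `ro.gi:.sol.fu.gu.so:r.tu.dus` (8 syllables):
  The word has 8 syllables; the second syllable is syllable 2 (gi:).
  → primary stress on syllable 2.

no: stays on 2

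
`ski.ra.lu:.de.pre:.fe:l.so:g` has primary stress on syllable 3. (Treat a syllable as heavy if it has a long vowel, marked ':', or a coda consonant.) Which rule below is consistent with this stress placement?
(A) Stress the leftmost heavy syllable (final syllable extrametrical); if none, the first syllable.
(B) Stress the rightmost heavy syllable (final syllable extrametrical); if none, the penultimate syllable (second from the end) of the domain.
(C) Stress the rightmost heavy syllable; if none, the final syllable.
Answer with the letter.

Rule A → syllable 3 ✓.
Rule B → syllable 6 (observed: 3).
Rule C → syllable 7 (observed: 3).

A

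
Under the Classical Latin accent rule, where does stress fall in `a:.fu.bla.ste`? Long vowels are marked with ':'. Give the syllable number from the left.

Classical Latin: stress the penult if heavy (long vowel or closed), else the antepenult.
Weights: 2 fu L, 3 bla L, 4 ste L.
The penult (syllable 3, bla) is light, so stress falls on the antepenult (syllable 2, fu).
Stress on syllable 2: a:.ˈfu.bla.ste.

2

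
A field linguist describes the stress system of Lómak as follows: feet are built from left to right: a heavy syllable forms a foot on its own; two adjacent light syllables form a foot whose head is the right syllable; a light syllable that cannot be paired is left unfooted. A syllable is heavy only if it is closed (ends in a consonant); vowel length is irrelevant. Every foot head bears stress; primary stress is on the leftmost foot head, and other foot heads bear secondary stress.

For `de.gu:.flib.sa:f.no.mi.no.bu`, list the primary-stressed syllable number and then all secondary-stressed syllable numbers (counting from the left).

Weights: 1 de L, 2 gu: L, 3 flib H, 4 sa:f H, 5 no L, 6 mi L, 7 no L, 8 bu L.
Parse left to right (heavy = foot alone; LL = one foot; stranded L unfooted): (de.ˈgu:) (ˈflib) (ˈsa:f) (no.ˈmi) (no.ˈbu).
Foot heads: 2, 3, 4, 6, 8.
Primary stress on the leftmost head = syllable 2.
Secondary stress on 3, 4, 6, 8: de.ˈgu:.ˌflib.ˌsa:f.no.ˌmi.no.ˌbu.

primary 2, secondary 3, 4, 6, 8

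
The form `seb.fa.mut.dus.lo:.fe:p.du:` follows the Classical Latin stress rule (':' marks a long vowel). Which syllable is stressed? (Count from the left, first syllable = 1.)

Classical Latin: stress the penult if heavy (long vowel or closed), else the antepenult.
Weights: 5 lo: H, 6 fe:p H, 7 du: H.
The penult (syllable 6, fe:p) is heavy, so it takes stress.
Stress on syllable 6: seb.fa.mut.dus.lo:.ˈfe:p.du:.

6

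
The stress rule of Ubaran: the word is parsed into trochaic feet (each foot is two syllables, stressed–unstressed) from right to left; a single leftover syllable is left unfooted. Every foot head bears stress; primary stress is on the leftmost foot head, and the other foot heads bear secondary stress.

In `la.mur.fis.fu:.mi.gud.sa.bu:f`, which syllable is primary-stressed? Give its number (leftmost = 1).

1

Parse right to left into trochaic (ˈσσ) feet: (ˈla.mur) (ˈfis.fu:) (ˈmi.gud) (ˈsa.bu:f).
Foot heads (stressed positions): 1, 3, 5, 7.
End Rule Leftmost: primary stress on the leftmost head = syllable 1.
Primary stress: syllable 1 → ˈla.mur.fis.fu:.mi.gud.sa.bu:f.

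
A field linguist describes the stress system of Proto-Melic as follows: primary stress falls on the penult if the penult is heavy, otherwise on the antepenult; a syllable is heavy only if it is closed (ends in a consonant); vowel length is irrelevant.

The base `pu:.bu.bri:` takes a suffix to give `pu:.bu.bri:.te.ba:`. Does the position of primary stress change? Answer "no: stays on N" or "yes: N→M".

yes: 1→3

Base `pu:.bu.bri:` (3 syllables):
  Weights: 1 pu: L, 2 bu L, 3 bri: L.
  The penult (syllable 2, bu) is light, so stress falls on the antepenult (syllable 1, pu:).
  → primary stress on syllable 1.
Suffixed `pu:.bu.bri:.te.ba:` (5 syllables):
  Weights: 3 bri: L, 4 te L, 5 ba: L.
  The penult (syllable 4, te) is light, so stress falls on the antepenult (syllable 3, bri:).
  → primary stress on syllable 3.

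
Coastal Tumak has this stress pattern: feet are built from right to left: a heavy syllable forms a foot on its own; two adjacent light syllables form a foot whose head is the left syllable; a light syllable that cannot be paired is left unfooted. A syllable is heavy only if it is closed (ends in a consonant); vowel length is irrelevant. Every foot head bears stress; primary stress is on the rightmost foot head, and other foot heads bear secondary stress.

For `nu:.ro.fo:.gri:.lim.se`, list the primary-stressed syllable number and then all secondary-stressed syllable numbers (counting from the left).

primary 5, secondary 1, 3

Weights: 1 nu: L, 2 ro L, 3 fo: L, 4 gri: L, 5 lim H, 6 se L.
Parse right to left (heavy = foot alone; LL = one foot; stranded L unfooted): (ˈnu:.ro) (ˈfo:.gri:) (ˈlim) se.
Foot heads: 1, 3, 5.
Primary stress on the rightmost head = syllable 5.
Secondary stress on 1, 3: ˌnu:.ro.ˌfo:.gri:.ˈlim.se.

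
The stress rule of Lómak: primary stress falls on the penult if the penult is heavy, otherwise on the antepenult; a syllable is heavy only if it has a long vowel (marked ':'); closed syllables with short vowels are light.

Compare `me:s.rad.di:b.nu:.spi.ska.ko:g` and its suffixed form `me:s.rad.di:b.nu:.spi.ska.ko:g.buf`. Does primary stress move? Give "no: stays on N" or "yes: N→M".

yes: 5→7

Base `me:s.rad.di:b.nu:.spi.ska.ko:g` (7 syllables):
  Weights: 5 spi L, 6 ska L, 7 ko:g H.
  The penult (syllable 6, ska) is light, so stress falls on the antepenult (syllable 5, spi).
  → primary stress on syllable 5.
Suffixed `me:s.rad.di:b.nu:.spi.ska.ko:g.buf` (8 syllables):
  Weights: 6 ska L, 7 ko:g H, 8 buf L.
  The penult (syllable 7, ko:g) is heavy, so it takes stress.
  → primary stress on syllable 7.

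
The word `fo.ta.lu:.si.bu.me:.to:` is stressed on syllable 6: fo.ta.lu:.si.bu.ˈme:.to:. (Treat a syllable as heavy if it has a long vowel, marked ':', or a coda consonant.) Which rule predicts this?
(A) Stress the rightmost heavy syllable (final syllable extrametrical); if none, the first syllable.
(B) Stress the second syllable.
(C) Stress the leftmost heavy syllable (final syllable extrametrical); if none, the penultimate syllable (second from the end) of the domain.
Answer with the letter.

Rule A → syllable 6 ✓.
Rule B → syllable 2 (observed: 6).
Rule C → syllable 3 (observed: 6).

A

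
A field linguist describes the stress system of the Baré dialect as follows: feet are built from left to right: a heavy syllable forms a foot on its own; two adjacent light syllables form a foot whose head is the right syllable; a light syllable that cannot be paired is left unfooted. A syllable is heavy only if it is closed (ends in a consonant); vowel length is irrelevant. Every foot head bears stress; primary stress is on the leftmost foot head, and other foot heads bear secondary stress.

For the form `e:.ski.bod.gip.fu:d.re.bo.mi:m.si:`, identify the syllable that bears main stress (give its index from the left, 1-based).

2

Weights: 1 e: L, 2 ski L, 3 bod H, 4 gip H, 5 fu:d H, 6 re L, 7 bo L, 8 mi:m H, 9 si: L.
Parse left to right (heavy = foot alone; LL = one foot; stranded L unfooted): (e:.ˈski) (ˈbod) (ˈgip) (ˈfu:d) (re.ˈbo) (ˈmi:m) si:.
Foot heads: 2, 3, 4, 5, 7, 8.
Primary stress on the leftmost head = syllable 2.
Primary stress: syllable 2 → e:.ˈski.bod.gip.fu:d.re.bo.mi:m.si:.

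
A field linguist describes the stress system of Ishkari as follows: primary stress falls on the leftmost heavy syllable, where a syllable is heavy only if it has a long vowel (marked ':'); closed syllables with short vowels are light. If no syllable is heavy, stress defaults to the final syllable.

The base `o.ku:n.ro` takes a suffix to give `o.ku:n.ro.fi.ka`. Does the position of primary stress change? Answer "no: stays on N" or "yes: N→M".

no: stays on 2

Base `o.ku:n.ro` (3 syllables):
  Weights: 1 o L, 2 ku:n H, 3 ro L.
  Heavy syllables in the domain: 2. The leftmost is syllable 2 (ku:n).
  → primary stress on syllable 2.
Suffixed `o.ku:n.ro.fi.ka` (5 syllables):
  Weights: 1 o L, 2 ku:n H, 3 ro L, 4 fi L, 5 ka L.
  Heavy syllables in the domain: 2. The leftmost is syllable 2 (ku:n).
  → primary stress on syllable 2.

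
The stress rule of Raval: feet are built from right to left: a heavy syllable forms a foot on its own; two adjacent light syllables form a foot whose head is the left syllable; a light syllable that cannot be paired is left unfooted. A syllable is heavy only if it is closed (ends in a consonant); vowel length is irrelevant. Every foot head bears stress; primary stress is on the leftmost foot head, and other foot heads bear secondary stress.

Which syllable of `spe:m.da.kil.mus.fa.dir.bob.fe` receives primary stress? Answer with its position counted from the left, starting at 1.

1

Weights: 1 spe:m H, 2 da L, 3 kil H, 4 mus H, 5 fa L, 6 dir H, 7 bob H, 8 fe L.
Parse right to left (heavy = foot alone; LL = one foot; stranded L unfooted): (ˈspe:m) da (ˈkil) (ˈmus) fa (ˈdir) (ˈbob) fe.
Foot heads: 1, 3, 4, 6, 7.
Primary stress on the leftmost head = syllable 1.
Primary stress: syllable 1 → ˈspe:m.da.kil.mus.fa.dir.bob.fe.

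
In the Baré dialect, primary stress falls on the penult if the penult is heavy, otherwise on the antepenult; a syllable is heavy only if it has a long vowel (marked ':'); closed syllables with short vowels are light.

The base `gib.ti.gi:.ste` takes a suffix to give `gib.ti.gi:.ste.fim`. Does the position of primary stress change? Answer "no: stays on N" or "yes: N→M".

no: stays on 3

Base `gib.ti.gi:.ste` (4 syllables):
  Weights: 2 ti L, 3 gi: H, 4 ste L.
  The penult (syllable 3, gi:) is heavy, so it takes stress.
  → primary stress on syllable 3.
Suffixed `gib.ti.gi:.ste.fim` (5 syllables):
  Weights: 3 gi: H, 4 ste L, 5 fim L.
  The penult (syllable 4, ste) is light, so stress falls on the antepenult (syllable 3, gi:).
  → primary stress on syllable 3.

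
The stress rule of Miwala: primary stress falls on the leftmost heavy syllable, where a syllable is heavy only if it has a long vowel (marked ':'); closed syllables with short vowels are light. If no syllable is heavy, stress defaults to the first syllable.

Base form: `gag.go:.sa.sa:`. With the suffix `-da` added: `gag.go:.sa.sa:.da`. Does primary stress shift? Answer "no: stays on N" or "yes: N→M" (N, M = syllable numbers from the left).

no: stays on 2

Base `gag.go:.sa.sa:` (4 syllables):
  Weights: 1 gag L, 2 go: H, 3 sa L, 4 sa: H.
  Heavy syllables in the domain: 2, 4. The leftmost is syllable 2 (go:).
  → primary stress on syllable 2.
Suffixed `gag.go:.sa.sa:.da` (5 syllables):
  Weights: 1 gag L, 2 go: H, 3 sa L, 4 sa: H, 5 da L.
  Heavy syllables in the domain: 2, 4. The leftmost is syllable 2 (go:).
  → primary stress on syllable 2.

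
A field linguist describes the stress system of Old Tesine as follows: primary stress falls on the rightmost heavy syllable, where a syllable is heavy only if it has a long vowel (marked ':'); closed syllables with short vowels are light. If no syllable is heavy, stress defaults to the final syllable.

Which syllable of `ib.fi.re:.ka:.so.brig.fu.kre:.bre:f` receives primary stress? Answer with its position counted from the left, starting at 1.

9

Weights: 1 ib L, 2 fi L, 3 re: H, 4 ka: H, 5 so L, 6 brig L, 7 fu L, 8 kre: H, 9 bre:f H.
Heavy syllables in the domain: 3, 4, 8, 9. The rightmost is syllable 9 (bre:f).
Primary stress: syllable 9 → ib.fi.re:.ka:.so.brig.fu.kre:.ˈbre:f.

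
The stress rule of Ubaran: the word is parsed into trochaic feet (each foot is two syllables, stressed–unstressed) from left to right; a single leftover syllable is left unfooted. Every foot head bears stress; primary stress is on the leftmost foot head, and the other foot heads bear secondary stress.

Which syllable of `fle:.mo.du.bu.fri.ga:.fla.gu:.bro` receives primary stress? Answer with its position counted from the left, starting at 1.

1

Parse left to right into trochaic (ˈσσ) feet: (ˈfle:.mo) (ˈdu.bu) (ˈfri.ga:) (ˈfla.gu:) bro. Syllable 9 is left unfooted.
Foot heads (stressed positions): 1, 3, 5, 7.
End Rule Leftmost: primary stress on the leftmost head = syllable 1.
Primary stress: syllable 1 → ˈfle:.mo.du.bu.fri.ga:.fla.gu:.bro.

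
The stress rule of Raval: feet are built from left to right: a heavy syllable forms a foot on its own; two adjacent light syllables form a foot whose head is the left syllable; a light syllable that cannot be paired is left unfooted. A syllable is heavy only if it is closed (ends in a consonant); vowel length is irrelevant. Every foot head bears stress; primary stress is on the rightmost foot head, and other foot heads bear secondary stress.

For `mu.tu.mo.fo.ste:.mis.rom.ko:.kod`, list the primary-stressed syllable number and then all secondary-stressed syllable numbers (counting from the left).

primary 9, secondary 1, 3, 6, 7

Weights: 1 mu L, 2 tu L, 3 mo L, 4 fo L, 5 ste: L, 6 mis H, 7 rom H, 8 ko: L, 9 kod H.
Parse left to right (heavy = foot alone; LL = one foot; stranded L unfooted): (ˈmu.tu) (ˈmo.fo) ste: (ˈmis) (ˈrom) ko: (ˈkod).
Foot heads: 1, 3, 6, 7, 9.
Primary stress on the rightmost head = syllable 9.
Secondary stress on 1, 3, 6, 7: ˌmu.tu.ˌmo.fo.ste:.ˌmis.ˌrom.ko:.ˈkod.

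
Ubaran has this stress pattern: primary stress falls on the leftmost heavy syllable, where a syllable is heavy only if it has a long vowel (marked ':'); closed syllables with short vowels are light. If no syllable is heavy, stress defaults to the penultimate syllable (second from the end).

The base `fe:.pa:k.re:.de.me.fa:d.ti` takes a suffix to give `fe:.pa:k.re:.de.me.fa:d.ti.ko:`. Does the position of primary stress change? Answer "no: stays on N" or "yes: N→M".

no: stays on 1

Base `fe:.pa:k.re:.de.me.fa:d.ti` (7 syllables):
  Weights: 1 fe: H, 2 pa:k H, 3 re: H, 4 de L, 5 me L, 6 fa:d H, 7 ti L.
  Heavy syllables in the domain: 1, 2, 3, 6. The leftmost is syllable 1 (fe:).
  → primary stress on syllable 1.
Suffixed `fe:.pa:k.re:.de.me.fa:d.ti.ko:` (8 syllables):
  Weights: 1 fe: H, 2 pa:k H, 3 re: H, 4 de L, 5 me L, 6 fa:d H, 7 ti L, 8 ko: H.
  Heavy syllables in the domain: 1, 2, 3, 6, 8. The leftmost is syllable 1 (fe:).
  → primary stress on syllable 1.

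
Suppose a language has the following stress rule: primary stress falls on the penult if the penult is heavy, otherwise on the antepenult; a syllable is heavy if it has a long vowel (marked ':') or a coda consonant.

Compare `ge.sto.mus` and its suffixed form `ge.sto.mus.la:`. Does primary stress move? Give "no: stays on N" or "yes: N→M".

yes: 1→3

Base `ge.sto.mus` (3 syllables):
  Weights: 1 ge L, 2 sto L, 3 mus H.
  The penult (syllable 2, sto) is light, so stress falls on the antepenult (syllable 1, ge).
  → primary stress on syllable 1.
Suffixed `ge.sto.mus.la:` (4 syllables):
  Weights: 2 sto L, 3 mus H, 4 la: H.
  The penult (syllable 3, mus) is heavy, so it takes stress.
  → primary stress on syllable 3.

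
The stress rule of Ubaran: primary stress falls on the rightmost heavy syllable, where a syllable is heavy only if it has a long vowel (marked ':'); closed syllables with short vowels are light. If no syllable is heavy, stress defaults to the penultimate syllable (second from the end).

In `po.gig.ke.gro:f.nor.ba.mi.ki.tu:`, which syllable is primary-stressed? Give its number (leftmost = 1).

9

Weights: 1 po L, 2 gig L, 3 ke L, 4 gro:f H, 5 nor L, 6 ba L, 7 mi L, 8 ki L, 9 tu: H.
Heavy syllables in the domain: 4, 9. The rightmost is syllable 9 (tu:).
Primary stress: syllable 9 → po.gig.ke.gro:f.nor.ba.mi.ki.ˈtu:.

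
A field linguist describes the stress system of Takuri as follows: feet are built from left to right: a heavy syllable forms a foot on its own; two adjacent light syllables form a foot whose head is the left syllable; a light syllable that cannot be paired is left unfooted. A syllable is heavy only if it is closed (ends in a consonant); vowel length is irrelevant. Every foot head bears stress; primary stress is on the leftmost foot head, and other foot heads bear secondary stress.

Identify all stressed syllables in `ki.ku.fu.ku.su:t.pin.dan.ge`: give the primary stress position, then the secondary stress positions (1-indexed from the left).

primary 1, secondary 3, 5, 6, 7

Weights: 1 ki L, 2 ku L, 3 fu L, 4 ku L, 5 su:t H, 6 pin H, 7 dan H, 8 ge L.
Parse left to right (heavy = foot alone; LL = one foot; stranded L unfooted): (ˈki.ku) (ˈfu.ku) (ˈsu:t) (ˈpin) (ˈdan) ge.
Foot heads: 1, 3, 5, 6, 7.
Primary stress on the leftmost head = syllable 1.
Secondary stress on 3, 5, 6, 7: ˈki.ku.ˌfu.ku.ˌsu:t.ˌpin.ˌdan.ge.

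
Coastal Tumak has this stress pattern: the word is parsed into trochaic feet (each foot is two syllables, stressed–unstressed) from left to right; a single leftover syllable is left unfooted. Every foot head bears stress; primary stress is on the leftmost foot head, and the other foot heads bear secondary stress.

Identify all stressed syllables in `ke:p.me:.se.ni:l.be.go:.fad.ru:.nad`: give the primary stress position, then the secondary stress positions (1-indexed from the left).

primary 1, secondary 3, 5, 7

Parse left to right into trochaic (ˈσσ) feet: (ˈke:p.me:) (ˈse.ni:l) (ˈbe.go:) (ˈfad.ru:) nad. Syllable 9 is left unfooted.
Foot heads (stressed positions): 1, 3, 5, 7.
End Rule Leftmost: primary stress on the leftmost head = syllable 1.
Secondary stress on 3, 5, 7: ˈke:p.me:.ˌse.ni:l.ˌbe.go:.ˌfad.ru:.nad.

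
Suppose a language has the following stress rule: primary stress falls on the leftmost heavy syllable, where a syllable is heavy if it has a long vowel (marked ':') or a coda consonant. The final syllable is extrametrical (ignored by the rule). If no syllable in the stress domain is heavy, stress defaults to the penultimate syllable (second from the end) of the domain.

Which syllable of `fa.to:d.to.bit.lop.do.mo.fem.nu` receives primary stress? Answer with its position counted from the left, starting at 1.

2

The final syllable (9, nu) is extrametrical; the stress domain is syllables 1–8.
Weights: 1 fa L, 2 to:d H, 3 to L, 4 bit H, 5 lop H, 6 do L, 7 mo L, 8 fem H.
Heavy syllables in the domain: 2, 4, 5, 8. The leftmost is syllable 2 (to:d).
Primary stress: syllable 2 → fa.ˈto:d.to.bit.lop.do.mo.fem.nu.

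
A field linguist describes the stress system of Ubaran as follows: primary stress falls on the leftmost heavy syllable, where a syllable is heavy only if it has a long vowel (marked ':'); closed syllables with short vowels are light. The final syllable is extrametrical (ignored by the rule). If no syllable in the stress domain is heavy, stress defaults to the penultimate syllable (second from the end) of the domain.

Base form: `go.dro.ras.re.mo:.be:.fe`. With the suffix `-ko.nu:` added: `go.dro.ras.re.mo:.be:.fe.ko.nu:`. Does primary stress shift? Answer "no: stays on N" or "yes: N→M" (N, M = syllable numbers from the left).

no: stays on 5

Base `go.dro.ras.re.mo:.be:.fe` (7 syllables):
  The final syllable (7, fe) is extrametrical; the stress domain is syllables 1–6.
  Weights: 1 go L, 2 dro L, 3 ras L, 4 re L, 5 mo: H, 6 be: H.
  Heavy syllables in the domain: 5, 6. The leftmost is syllable 5 (mo:).
  → primary stress on syllable 5.
Suffixed `go.dro.ras.re.mo:.be:.fe.ko.nu:` (9 syllables):
  The final syllable (9, nu:) is extrametrical; the stress domain is syllables 1–8.
  Weights: 1 go L, 2 dro L, 3 ras L, 4 re L, 5 mo: H, 6 be: H, 7 fe L, 8 ko L.
  Heavy syllables in the domain: 5, 6. The leftmost is syllable 5 (mo:).
  → primary stress on syllable 5.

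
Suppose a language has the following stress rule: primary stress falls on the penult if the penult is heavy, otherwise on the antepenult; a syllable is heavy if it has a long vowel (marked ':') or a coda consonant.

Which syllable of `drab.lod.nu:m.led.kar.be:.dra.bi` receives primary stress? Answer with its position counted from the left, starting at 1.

Weights: 6 be: H, 7 dra L, 8 bi L.
The penult (syllable 7, dra) is light, so stress falls on the antepenult (syllable 6, be:).
Primary stress: syllable 6 → drab.lod.nu:m.led.kar.ˈbe:.dra.bi.

6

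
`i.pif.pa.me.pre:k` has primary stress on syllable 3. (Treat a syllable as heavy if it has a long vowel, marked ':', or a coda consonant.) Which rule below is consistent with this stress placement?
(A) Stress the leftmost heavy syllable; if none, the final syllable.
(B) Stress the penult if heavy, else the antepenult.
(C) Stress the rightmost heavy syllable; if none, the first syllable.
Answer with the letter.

B

Rule A → syllable 2 (observed: 3).
Rule B → syllable 3 ✓.
Rule C → syllable 5 (observed: 3).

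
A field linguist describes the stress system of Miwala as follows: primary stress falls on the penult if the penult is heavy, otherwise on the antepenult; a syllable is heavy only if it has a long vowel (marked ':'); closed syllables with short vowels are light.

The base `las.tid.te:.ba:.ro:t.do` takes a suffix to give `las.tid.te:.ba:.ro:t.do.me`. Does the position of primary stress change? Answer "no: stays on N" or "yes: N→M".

Base `las.tid.te:.ba:.ro:t.do` (6 syllables):
  Weights: 4 ba: H, 5 ro:t H, 6 do L.
  The penult (syllable 5, ro:t) is heavy, so it takes stress.
  → primary stress on syllable 5.
Suffixed `las.tid.te:.ba:.ro:t.do.me` (7 syllables):
  Weights: 5 ro:t H, 6 do L, 7 me L.
  The penult (syllable 6, do) is light, so stress falls on the antepenult (syllable 5, ro:t).
  → primary stress on syllable 5.

no: stays on 5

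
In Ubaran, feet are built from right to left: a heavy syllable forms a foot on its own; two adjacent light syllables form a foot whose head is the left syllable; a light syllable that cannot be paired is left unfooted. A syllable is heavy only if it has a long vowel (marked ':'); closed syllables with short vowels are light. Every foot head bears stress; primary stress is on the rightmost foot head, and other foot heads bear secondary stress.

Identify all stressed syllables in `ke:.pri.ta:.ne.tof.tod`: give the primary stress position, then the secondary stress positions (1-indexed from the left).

Weights: 1 ke: H, 2 pri L, 3 ta: H, 4 ne L, 5 tof L, 6 tod L.
Parse right to left (heavy = foot alone; LL = one foot; stranded L unfooted): (ˈke:) pri (ˈta:) ne (ˈtof.tod).
Foot heads: 1, 3, 5.
Primary stress on the rightmost head = syllable 5.
Secondary stress on 1, 3: ˌke:.pri.ˌta:.ne.ˈtof.tod.

primary 5, secondary 1, 3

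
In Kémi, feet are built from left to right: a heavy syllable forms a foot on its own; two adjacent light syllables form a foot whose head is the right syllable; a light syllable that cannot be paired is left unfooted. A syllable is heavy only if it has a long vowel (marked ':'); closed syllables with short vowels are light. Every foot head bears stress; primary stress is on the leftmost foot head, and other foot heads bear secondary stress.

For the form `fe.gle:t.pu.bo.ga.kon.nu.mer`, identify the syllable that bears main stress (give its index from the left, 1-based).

Weights: 1 fe L, 2 gle:t H, 3 pu L, 4 bo L, 5 ga L, 6 kon L, 7 nu L, 8 mer L.
Parse left to right (heavy = foot alone; LL = one foot; stranded L unfooted): fe (ˈgle:t) (pu.ˈbo) (ga.ˈkon) (nu.ˈmer).
Foot heads: 2, 4, 6, 8.
Primary stress on the leftmost head = syllable 2.
Primary stress: syllable 2 → fe.ˈgle:t.pu.bo.ga.kon.nu.mer.

2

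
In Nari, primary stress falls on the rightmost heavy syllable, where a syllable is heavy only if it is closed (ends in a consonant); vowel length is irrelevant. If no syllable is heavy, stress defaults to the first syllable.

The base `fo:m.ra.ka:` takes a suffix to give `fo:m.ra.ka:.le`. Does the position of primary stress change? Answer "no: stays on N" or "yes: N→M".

Base `fo:m.ra.ka:` (3 syllables):
  Weights: 1 fo:m H, 2 ra L, 3 ka: L.
  Heavy syllables in the domain: 1. The rightmost is syllable 1 (fo:m).
  → primary stress on syllable 1.
Suffixed `fo:m.ra.ka:.le` (4 syllables):
  Weights: 1 fo:m H, 2 ra L, 3 ka: L, 4 le L.
  Heavy syllables in the domain: 1. The rightmost is syllable 1 (fo:m).
  → primary stress on syllable 1.

no: stays on 1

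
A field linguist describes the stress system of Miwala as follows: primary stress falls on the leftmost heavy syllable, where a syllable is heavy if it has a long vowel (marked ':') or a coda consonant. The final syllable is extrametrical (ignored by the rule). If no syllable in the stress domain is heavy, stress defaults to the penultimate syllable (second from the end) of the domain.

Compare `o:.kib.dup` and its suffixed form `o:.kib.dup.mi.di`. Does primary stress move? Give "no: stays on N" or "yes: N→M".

Base `o:.kib.dup` (3 syllables):
  The final syllable (3, dup) is extrametrical; the stress domain is syllables 1–2.
  Weights: 1 o: H, 2 kib H.
  Heavy syllables in the domain: 1, 2. The leftmost is syllable 1 (o:).
  → primary stress on syllable 1.
Suffixed `o:.kib.dup.mi.di` (5 syllables):
  The final syllable (5, di) is extrametrical; the stress domain is syllables 1–4.
  Weights: 1 o: H, 2 kib H, 3 dup H, 4 mi L.
  Heavy syllables in the domain: 1, 2, 3. The leftmost is syllable 1 (o:).
  → primary stress on syllable 1.

no: stays on 1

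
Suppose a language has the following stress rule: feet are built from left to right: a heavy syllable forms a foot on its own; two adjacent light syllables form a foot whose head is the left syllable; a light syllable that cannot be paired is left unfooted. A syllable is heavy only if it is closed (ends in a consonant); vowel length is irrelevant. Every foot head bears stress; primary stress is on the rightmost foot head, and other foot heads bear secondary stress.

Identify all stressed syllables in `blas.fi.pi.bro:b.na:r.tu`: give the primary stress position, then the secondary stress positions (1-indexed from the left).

primary 5, secondary 1, 2, 4

Weights: 1 blas H, 2 fi L, 3 pi L, 4 bro:b H, 5 na:r H, 6 tu L.
Parse left to right (heavy = foot alone; LL = one foot; stranded L unfooted): (ˈblas) (ˈfi.pi) (ˈbro:b) (ˈna:r) tu.
Foot heads: 1, 2, 4, 5.
Primary stress on the rightmost head = syllable 5.
Secondary stress on 1, 2, 4: ˌblas.ˌfi.pi.ˌbro:b.ˈna:r.tu.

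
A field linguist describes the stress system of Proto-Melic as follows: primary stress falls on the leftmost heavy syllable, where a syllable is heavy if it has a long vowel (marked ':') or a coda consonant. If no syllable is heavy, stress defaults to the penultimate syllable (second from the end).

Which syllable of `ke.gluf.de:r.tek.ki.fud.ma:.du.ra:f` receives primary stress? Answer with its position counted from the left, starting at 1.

Weights: 1 ke L, 2 gluf H, 3 de:r H, 4 tek H, 5 ki L, 6 fud H, 7 ma: H, 8 du L, 9 ra:f H.
Heavy syllables in the domain: 2, 3, 4, 6, 7, 9. The leftmost is syllable 2 (gluf).
Primary stress: syllable 2 → ke.ˈgluf.de:r.tek.ki.fud.ma:.du.ra:f.

2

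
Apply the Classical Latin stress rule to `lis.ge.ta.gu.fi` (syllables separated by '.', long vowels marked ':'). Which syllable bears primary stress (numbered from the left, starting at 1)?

Classical Latin: stress the penult if heavy (long vowel or closed), else the antepenult.
Weights: 3 ta L, 4 gu L, 5 fi L.
The penult (syllable 4, gu) is light, so stress falls on the antepenult (syllable 3, ta).
Stress on syllable 3: lis.ge.ˈta.gu.fi.

3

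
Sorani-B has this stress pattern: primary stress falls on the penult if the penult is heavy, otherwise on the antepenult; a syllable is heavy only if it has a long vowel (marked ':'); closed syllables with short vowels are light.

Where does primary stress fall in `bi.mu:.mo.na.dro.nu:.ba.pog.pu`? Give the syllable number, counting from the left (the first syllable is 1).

7

Weights: 7 ba L, 8 pog L, 9 pu L.
The penult (syllable 8, pog) is light, so stress falls on the antepenult (syllable 7, ba).
Primary stress: syllable 7 → bi.mu:.mo.na.dro.nu:.ˈba.pog.pu.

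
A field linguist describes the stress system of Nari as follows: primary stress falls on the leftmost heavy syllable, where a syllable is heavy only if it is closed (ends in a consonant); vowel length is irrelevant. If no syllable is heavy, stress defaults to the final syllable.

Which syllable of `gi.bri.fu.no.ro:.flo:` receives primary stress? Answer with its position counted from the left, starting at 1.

6

Weights: 1 gi L, 2 bri L, 3 fu L, 4 no L, 5 ro: L, 6 flo: L.
No heavy syllable in the domain; default to the final syllable = syllable 6.
Primary stress: syllable 6 → gi.bri.fu.no.ro:.ˈflo:.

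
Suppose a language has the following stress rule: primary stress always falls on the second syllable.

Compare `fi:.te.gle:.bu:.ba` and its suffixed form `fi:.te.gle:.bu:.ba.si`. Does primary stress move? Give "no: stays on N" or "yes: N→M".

Base `fi:.te.gle:.bu:.ba` (5 syllables):
  The word has 5 syllables; the second syllable is syllable 2 (te).
  → primary stress on syllable 2.
Suffixed `fi:.te.gle:.bu:.ba.si` (6 syllables):
  The word has 6 syllables; the second syllable is syllable 2 (te).
  → primary stress on syllable 2.

no: stays on 2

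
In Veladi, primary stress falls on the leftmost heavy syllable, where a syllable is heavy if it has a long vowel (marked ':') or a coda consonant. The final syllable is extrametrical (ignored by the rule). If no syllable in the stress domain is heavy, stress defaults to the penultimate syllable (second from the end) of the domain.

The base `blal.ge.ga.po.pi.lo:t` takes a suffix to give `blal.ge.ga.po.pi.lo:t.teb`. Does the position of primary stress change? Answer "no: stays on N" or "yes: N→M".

Base `blal.ge.ga.po.pi.lo:t` (6 syllables):
  The final syllable (6, lo:t) is extrametrical; the stress domain is syllables 1–5.
  Weights: 1 blal H, 2 ge L, 3 ga L, 4 po L, 5 pi L.
  Heavy syllables in the domain: 1. The leftmost is syllable 1 (blal).
  → primary stress on syllable 1.
Suffixed `blal.ge.ga.po.pi.lo:t.teb` (7 syllables):
  The final syllable (7, teb) is extrametrical; the stress domain is syllables 1–6.
  Weights: 1 blal H, 2 ge L, 3 ga L, 4 po L, 5 pi L, 6 lo:t H.
  Heavy syllables in the domain: 1, 6. The leftmost is syllable 1 (blal).
  → primary stress on syllable 1.

no: stays on 1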